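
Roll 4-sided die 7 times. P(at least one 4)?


P(no 4)^7 = (3/4)^7 = 2187/16384
P(≥1) = 1 - 2187/16384 = 14197/16384

P = 14197/16384 ≈ 86.65%


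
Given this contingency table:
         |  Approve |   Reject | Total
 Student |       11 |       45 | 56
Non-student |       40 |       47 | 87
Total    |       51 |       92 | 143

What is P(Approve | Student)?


P(Approve | Student) = 11/(11+45) = 11/56

P(Approve|Student) = 11/56 ≈ 19.64%


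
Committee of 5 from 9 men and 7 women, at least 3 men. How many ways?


Count by #men:
  3M,2W: C(9,3)×C(7,2)=1764
  4M,1W: C(9,4)×C(7,1)=882
  5M,0W: C(9,5)×C(7,0)=126
Total = 2772

2772


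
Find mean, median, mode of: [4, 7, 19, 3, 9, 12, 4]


Sorted: [3, 4, 4, 7, 9, 12, 19]
Mean = 58/7
Median = 7
Freq: {4: 2, 7: 1, 19: 1, 3: 1, 9: 1, 12: 1}
Mode: [4]

Mean=58/7, Median=7, Mode=4


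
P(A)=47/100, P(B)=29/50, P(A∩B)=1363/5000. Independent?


P(A)×P(B) = 1363/5000
P(A∩B) = 1363/5000
Equal ✓ → Independent

Yes, independent


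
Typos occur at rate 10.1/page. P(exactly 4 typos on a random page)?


Poisson(λ=10.1): P(X=4) = e^(-λ)×λ^k/k!
= e^(-10.1) × 10.1^4 / 4!
≈ 4.107955523e-05 × 10406.0401 / 24 ≈ 0.017811

P(X=4) ≈ 0.017811 ≈ 1.78%


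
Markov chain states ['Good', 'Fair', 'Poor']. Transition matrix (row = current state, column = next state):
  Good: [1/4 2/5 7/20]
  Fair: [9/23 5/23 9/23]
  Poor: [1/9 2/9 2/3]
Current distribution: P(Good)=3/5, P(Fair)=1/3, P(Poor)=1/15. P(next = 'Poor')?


P(next=Poor) = Σᵢ P(now=i)×P(i→Poor)
= 3/5×7/20 + 1/3×9/23 + 1/15×2/3
= 21/100 + 3/23 + 2/45 = 7967/20700

P = 7967/20700 ≈ 0.3849


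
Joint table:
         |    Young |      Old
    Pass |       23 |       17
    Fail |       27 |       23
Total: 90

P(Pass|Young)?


P(Pass|Young) = 23/(23+27) = 23/50

P = 23/50 ≈ 46.00%


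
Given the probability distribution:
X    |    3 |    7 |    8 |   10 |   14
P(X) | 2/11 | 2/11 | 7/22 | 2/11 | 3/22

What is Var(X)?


E[X] = 89/11
E[X²] = 834/11
Var(X) = E[X²] - (E[X])² = 834/11 - 7921/121 = 1253/121

Var(X) = 1253/121 ≈ 10.3554


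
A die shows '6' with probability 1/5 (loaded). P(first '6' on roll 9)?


Geometric: P(X=9) = (1-p)^(k-1)×p = (4/5)^8×1/5 = 65536/1953125

P(X=9) = 65536/1953125 ≈ 3.36%


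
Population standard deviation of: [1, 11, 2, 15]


Mean = 29/4
  (1-29/4)²=625/16
  (11-29/4)²=225/16
  (2-29/4)²=441/16
  (15-29/4)²=961/16
Σ(x-μ)² = 563/4
σ² = (563/4)/4 = 563/16

σ = √(563/16) ≈ 5.9319


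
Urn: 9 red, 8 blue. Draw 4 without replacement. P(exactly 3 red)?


Hypergeometric: C(9,3)×C(8,1)/C(17,4)
= 84×8/2380 = 24/85

P(X=3) = 24/85 ≈ 28.24%


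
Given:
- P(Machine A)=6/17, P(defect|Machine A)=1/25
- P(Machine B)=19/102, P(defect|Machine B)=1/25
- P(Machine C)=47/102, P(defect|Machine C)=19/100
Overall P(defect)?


P(B) = Σ P(B|Aᵢ)×P(Aᵢ)
  1/25×6/17 = 6/425
  1/25×19/102 = 19/2550
  19/100×47/102 = 893/10200
Sum = 371/3400

P(defect) = 371/3400 ≈ 10.91%


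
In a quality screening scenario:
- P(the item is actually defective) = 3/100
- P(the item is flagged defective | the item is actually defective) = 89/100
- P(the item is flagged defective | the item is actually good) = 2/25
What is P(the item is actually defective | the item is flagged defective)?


Using Bayes' theorem:
P(A|B) = P(B|A)·P(A) / P(B)

P(the item is flagged defective) = 89/100 × 3/100 + 2/25 × 97/100
= 267/10000 + 97/1250 = 1043/10000

P(the item is actually defective|the item is flagged defective) = (267/10000) / (1043/10000) = 267/1043

P(the item is actually defective|the item is flagged defective) = 267/1043 ≈ 25.60%


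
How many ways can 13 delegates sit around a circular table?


Circular arrangements of 13 distinct objects: fix one position to break rotational symmetry.
(n-1)! = 12! = 479001600

479001600


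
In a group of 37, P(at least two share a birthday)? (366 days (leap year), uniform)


P(all different) = Π(366-i)/366 for i=0..36
= 0.152077
P(match) = 1 - 0.152077 = 0.847923

P ≈ 0.8479 ≈ 84.79%


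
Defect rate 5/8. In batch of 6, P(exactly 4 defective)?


Binomial: P(X=4) = C(6,4)×p^4×(1-p)^2
= 15 × 625/4096 × 9/64 = 84375/262144

P(X=4) = 84375/262144 ≈ 32.19%


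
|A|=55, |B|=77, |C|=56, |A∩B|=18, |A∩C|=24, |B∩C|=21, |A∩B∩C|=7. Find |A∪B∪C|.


|A∪B∪C| = 55+77+56-18-24-21+7 = 132

|A∪B∪C| = 132


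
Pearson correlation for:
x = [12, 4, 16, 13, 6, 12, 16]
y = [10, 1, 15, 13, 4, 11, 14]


n=7, Σx=79, Σy=68, Σxy=913, Σx²=1021, Σy²=828
r = (7×913 - 79×68)/√((7×1021 - 79²)(7×828 - 68²))
= 1019/√(906×1172) = 1019/√1061832 ≈ 1019/1030.4523 ≈ 0.9889

r ≈ 0.9889


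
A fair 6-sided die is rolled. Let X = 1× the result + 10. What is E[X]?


E[die] = (1+6)/2 = 7/2
E[X] = 1×7/2 + 10 = 27/2

E[X] = 27/2


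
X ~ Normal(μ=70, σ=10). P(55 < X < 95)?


z₁=(55-70)/10=-1.5, z₂=(95-70)/10=2.5
P = Φ(2.5) - Φ(-1.5) = 0.993790 - 0.066807 = 0.926983 ≈ 0.9270

P(55 < X < 95) ≈ 0.9270


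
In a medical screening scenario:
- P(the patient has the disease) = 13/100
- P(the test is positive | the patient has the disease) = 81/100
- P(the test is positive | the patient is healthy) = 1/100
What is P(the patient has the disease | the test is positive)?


Using Bayes' theorem:
P(A|B) = P(B|A)·P(A) / P(B)

P(the test is positive) = 81/100 × 13/100 + 1/100 × 87/100
= 1053/10000 + 87/10000 = 57/500

P(the patient has the disease|the test is positive) = (1053/10000) / (57/500) = 351/380

P(the patient has the disease|the test is positive) = 351/380 ≈ 92.37%


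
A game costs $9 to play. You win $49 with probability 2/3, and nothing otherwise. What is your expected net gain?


E[gain] = (49-9)×2/3 + (-9)×1/3
= 80/3 - 3 = 71/3

Expected net gain = $71/3 ≈ $23.67


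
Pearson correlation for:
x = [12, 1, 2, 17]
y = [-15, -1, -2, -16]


n=4, Σx=32, Σy=-34, Σxy=-457, Σx²=438, Σy²=486
r = (4×(-457) - 32×(-34))/√((4×438 - 32²)(4×486 - (-34)²))
= -740/√(728×788) = -740/√573664 ≈ -740/757.4061 ≈ -0.9770

r ≈ -0.9770


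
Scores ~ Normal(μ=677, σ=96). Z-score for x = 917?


z = (x - μ)/σ = (917 - 677)/96 = 2.5

z = 2.5


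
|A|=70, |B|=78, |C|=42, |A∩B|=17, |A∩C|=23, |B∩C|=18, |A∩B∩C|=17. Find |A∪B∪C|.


|A∪B∪C| = 70+78+42-17-23-18+17 = 149

|A∪B∪C| = 149


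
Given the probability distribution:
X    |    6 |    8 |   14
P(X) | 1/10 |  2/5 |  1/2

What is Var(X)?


E[X] = 54/5
E[X²] = 636/5
Var(X) = E[X²] - (E[X])² = 636/5 - 2916/25 = 264/25

Var(X) = 264/25 ≈ 10.5600


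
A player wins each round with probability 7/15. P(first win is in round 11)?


Geometric: P(X=11) = (1-p)^(k-1)×p = (8/15)^10×7/15 = 7516192768/8649755859375

P(X=11) = 7516192768/8649755859375 ≈ 0.09%


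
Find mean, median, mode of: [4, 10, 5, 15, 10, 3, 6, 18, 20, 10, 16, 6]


Sorted: [3, 4, 5, 6, 6, 10, 10, 10, 15, 16, 18, 20]
Mean = 123/12 = 41/4
Median = 10
Freq: {4: 1, 10: 3, 5: 1, 15: 1, 3: 1, 6: 2, 18: 1, 20: 1, 16: 1}
Mode: [10]

Mean=41/4, Median=10, Mode=10


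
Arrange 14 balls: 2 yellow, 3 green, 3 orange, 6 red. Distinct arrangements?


14!/(2!×3!×3!×6!) = 1681680

1681680


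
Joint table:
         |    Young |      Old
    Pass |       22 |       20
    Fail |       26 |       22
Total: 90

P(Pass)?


P(Pass) = (22+20)/90 = 42/90 = 7/15

P(Pass) = 7/15 ≈ 46.67%


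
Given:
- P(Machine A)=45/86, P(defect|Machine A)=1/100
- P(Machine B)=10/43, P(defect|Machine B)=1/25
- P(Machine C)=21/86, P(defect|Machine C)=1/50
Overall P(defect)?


P(B) = Σ P(B|Aᵢ)×P(Aᵢ)
  1/100×45/86 = 9/1720
  1/25×10/43 = 2/215
  1/50×21/86 = 21/4300
Sum = 167/8600

P(defect) = 167/8600 ≈ 1.94%


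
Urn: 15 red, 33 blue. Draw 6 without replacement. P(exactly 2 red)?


Hypergeometric: C(15,2)×C(33,4)/C(48,6)
= 105×40920/12271512 = 16275/46483

P(X=2) = 16275/46483 ≈ 35.01%


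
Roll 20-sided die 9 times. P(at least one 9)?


P(no 9)^9 = (19/20)^9 = 322687697779/512000000000
P(≥1) = 1 - 322687697779/512000000000 = 189312302221/512000000000

P = 189312302221/512000000000 ≈ 36.98%


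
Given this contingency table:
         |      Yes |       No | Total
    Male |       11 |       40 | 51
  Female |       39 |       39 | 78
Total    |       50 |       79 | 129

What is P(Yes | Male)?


P(Yes | Male) = 11/(11+40) = 11/51

P(Yes|Male) = 11/51 ≈ 21.57%


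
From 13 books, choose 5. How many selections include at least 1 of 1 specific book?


Complement: C(13,5) - C(12,5) = 1287 - 792 = 495

495


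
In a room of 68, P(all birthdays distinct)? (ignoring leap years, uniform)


P(all different) = Π(365-i)/365 for i=0..67
= (365/365)×(364/365)×...×(298/365)
= 0.001274

P ≈ 0.0013 ≈ 0.13%


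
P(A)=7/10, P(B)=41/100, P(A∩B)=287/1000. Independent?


P(A)×P(B) = 287/1000
P(A∩B) = 287/1000
Equal ✓ → Independent

Yes, independent


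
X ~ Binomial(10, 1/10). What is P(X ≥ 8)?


P(X ≥ 8) = Σ P(X=i) for i=8..10
P(X=8) = 729/2000000000
P(X=9) = 9/1000000000
P(X=10) = 1/10000000000
Sum = 467/1250000000

P(X ≥ 8) = 467/1250000000 ≈ 0.00%


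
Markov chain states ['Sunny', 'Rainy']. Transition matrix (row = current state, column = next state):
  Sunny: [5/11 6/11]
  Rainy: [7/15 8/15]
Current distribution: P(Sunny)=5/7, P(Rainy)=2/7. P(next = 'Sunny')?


P(next=Sunny) = Σᵢ P(now=i)×P(i→Sunny)
= 5/7×5/11 + 2/7×7/15
= 25/77 + 2/15 = 529/1155

P = 529/1155 ≈ 0.4580


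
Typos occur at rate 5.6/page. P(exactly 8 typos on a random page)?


Poisson(λ=5.6): P(X=8) = e^(-λ)×λ^k/k!
= e^(-5.6) × 5.6^8 / 8!
≈ 0.003697863716 × 967173.11574 / 40320 ≈ 0.088702

P(X=8) ≈ 0.088702 ≈ 8.87%


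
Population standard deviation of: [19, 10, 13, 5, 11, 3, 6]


Mean = 67/7
  (19-67/7)²=4356/49
  (10-67/7)²=9/49
  (13-67/7)²=576/49
  (5-67/7)²=1024/49
  (11-67/7)²=100/49
  (3-67/7)²=2116/49
  (6-67/7)²=625/49
Σ(x-μ)² = 1258/7
σ² = (1258/7)/7 = 1258/49

σ = √(1258/49) ≈ 5.0669


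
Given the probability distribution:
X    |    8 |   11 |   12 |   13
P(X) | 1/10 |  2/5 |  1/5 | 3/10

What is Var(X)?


E[X] = 23/2
E[X²] = 1343/10
Var(X) = E[X²] - (E[X])² = 1343/10 - 529/4 = 41/20

Var(X) = 41/20 ≈ 2.0500


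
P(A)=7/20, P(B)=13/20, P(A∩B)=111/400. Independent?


P(A)×P(B) = 91/400
P(A∩B) = 111/400
Not equal → NOT independent

No, not independent


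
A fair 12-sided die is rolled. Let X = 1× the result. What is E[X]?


E[die] = (1+12)/2 = 13/2
E[X] = 1 × 13/2 = 13/2

E[X] = 13/2


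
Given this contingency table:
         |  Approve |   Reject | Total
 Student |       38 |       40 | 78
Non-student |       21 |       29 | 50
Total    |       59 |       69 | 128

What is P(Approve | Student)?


P(Approve | Student) = 38/(38+40) = 38/78 = 19/39

P(Approve|Student) = 19/39 ≈ 48.72%


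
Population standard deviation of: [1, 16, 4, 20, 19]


Mean = 60/5 = 12
  (1-12)²=121
  (16-12)²=16
  (4-12)²=64
  (20-12)²=64
  (19-12)²=49
Σ(x-μ)² = 314
σ² = 314/5

σ = √(314/5) ≈ 7.9246


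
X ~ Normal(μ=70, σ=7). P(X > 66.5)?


z = (66.5-70)/7 = -0.5
P(X > 66.5) = 1 - P(Z ≤ -0.5) = 1 - 0.3085 = 0.6915

P(X > 66.5) ≈ 0.6915


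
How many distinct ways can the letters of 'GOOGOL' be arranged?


Letters: 6, freq: {'G': 2, 'O': 3, 'L': 1}
6!/(2!×3!×1!) = 720/12 = 60

60


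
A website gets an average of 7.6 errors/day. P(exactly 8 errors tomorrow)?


Poisson(λ=7.6): P(X=8) = e^(-λ)×λ^k/k!
= e^(-7.6) × 7.6^8 / 8!
≈ 0.0005004514334 × 11130347.8745 / 40320 ≈ 0.138150

P(X=8) ≈ 0.138150 ≈ 13.81%


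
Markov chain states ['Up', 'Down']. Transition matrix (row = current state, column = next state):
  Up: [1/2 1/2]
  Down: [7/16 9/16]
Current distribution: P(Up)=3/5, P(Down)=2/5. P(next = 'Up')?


P(next=Up) = Σᵢ P(now=i)×P(i→Up)
= 3/5×1/2 + 2/5×7/16
= 3/10 + 7/40 = 19/40

P = 19/40 ≈ 0.4750


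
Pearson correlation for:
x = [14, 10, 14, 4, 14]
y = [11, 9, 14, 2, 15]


n=5, Σx=56, Σy=51, Σxy=658, Σx²=704, Σy²=627
r = (5×658 - 56×51)/√((5×704 - 56²)(5×627 - 51²))
= 434/√(384×534) = 434/√205056 ≈ 434/452.8311 ≈ 0.9584

r ≈ 0.9584


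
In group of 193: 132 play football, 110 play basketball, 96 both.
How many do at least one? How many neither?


|A∪B| = 132+110-96 = 146
Neither = 193-146 = 47

At least one: 146; Neither: 47


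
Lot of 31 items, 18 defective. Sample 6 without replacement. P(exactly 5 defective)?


Hypergeometric: C(18,5)×C(13,1)/C(31,6)
= 8568×13/736281 = 136/899

P(X=5) = 136/899 ≈ 15.13%


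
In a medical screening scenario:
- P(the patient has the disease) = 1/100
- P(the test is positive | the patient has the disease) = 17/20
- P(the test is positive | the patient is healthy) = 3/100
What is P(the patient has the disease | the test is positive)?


Using Bayes' theorem:
P(A|B) = P(B|A)·P(A) / P(B)

P(the test is positive) = 17/20 × 1/100 + 3/100 × 99/100
= 17/2000 + 297/10000 = 191/5000

P(the patient has the disease|the test is positive) = (17/2000) / (191/5000) = 85/382

P(the patient has the disease|the test is positive) = 85/382 ≈ 22.25%


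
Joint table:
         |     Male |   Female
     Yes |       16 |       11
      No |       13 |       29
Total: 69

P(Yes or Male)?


P(Yes∨Male) = P(Yes) + P(Male) - P(Yes∧Male)
= (27 + 29 - 16)/69 = 40/69

P = 40/69 ≈ 57.97%


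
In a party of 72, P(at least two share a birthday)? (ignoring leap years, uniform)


P(all different) = Π(365-i)/365 for i=0..71
= 0.000547
P(match) = 1 - 0.000547 = 0.999453

P ≈ 0.9995 ≈ 99.95%


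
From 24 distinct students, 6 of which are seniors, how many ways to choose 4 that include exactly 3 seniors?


Choose 3 of the 6 seniors and 1 of the other 18 students:
C(6,3)×C(18,1) = 20×18 = 360

360


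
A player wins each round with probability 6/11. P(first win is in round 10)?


Geometric: P(X=10) = (1-p)^(k-1)×p = (5/11)^9×6/11 = 11718750/25937424601

P(X=10) = 11718750/25937424601 ≈ 0.05%


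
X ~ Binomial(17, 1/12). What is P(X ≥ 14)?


P(X ≥ 14) = Σ P(X=i) for i=14..17
P(X=14) = 113135/277326388342554624
P(X=15) = 2057/277326388342554624
P(X=16) = 187/2218611106740436992
P(X=17) = 1/2218611106740436992
Sum = 230431/554652776685109248

P(X ≥ 14) = 230431/554652776685109248 ≈ 0.00%


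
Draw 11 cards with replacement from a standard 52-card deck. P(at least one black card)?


P(not a black card) = 26/52 = 1/2
P(none in 11 draws) = (1/2)^11 = 1/2048
P(≥1 black card) = 1 - 1/2048 = 2047/2048

P = 2047/2048 ≈ 99.95%


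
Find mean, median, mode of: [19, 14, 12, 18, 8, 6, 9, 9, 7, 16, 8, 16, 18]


Sorted: [6, 7, 8, 8, 9, 9, 12, 14, 16, 16, 18, 18, 19]
Mean = 160/13
Median = 12
Freq: {19: 1, 14: 1, 12: 1, 18: 2, 8: 2, 6: 1, 9: 2, 7: 1, 16: 2}
Mode: [8, 9, 16, 18]

Mean=160/13, Median=12, Mode=[8, 9, 16, 18]


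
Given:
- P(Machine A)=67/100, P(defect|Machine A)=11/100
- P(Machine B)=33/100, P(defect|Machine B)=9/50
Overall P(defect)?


P(B) = Σ P(B|Aᵢ)×P(Aᵢ)
  11/100×67/100 = 737/10000
  9/50×33/100 = 297/5000
Sum = 1331/10000

P(defect) = 1331/10000 ≈ 13.31%


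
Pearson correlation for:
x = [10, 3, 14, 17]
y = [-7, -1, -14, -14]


n=4, Σx=44, Σy=-36, Σxy=-507, Σx²=594, Σy²=442
r = (4×(-507) - 44×(-36))/√((4×594 - 44²)(4×442 - (-36)²))
= -444/√(440×472) = -444/√207680 ≈ -444/455.7192 ≈ -0.9743

r ≈ -0.9743


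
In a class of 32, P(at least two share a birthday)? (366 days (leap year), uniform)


P(all different) = Π(366-i)/366 for i=0..31
= 0.247626
P(match) = 1 - 0.247626 = 0.752374

P ≈ 0.7524 ≈ 75.24%


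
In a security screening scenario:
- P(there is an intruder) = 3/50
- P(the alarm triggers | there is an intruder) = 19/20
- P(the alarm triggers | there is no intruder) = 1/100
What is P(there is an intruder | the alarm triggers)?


Using Bayes' theorem:
P(A|B) = P(B|A)·P(A) / P(B)

P(the alarm triggers) = 19/20 × 3/50 + 1/100 × 47/50
= 57/1000 + 47/5000 = 83/1250

P(there is an intruder|the alarm triggers) = (57/1000) / (83/1250) = 285/332

P(there is an intruder|the alarm triggers) = 285/332 ≈ 85.84%


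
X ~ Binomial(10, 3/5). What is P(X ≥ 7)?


P(X ≥ 7) = Σ P(X=i) for i=7..10
P(X=7) = 419904/1953125
P(X=8) = 236196/1953125
P(X=9) = 78732/1953125
P(X=10) = 59049/9765625
Sum = 3733209/9765625

P(X ≥ 7) = 3733209/9765625 ≈ 38.23%


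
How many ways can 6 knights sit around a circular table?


Circular arrangements of 6 distinct objects: fix one position to break rotational symmetry.
(n-1)! = 5! = 120

120


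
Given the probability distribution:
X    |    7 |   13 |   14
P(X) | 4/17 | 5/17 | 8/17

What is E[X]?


E[X] = Σ x·P(X=x)
= (7)×(4/17) + (13)×(5/17) + (14)×(8/17)
= 205/17

E[X] = 205/17


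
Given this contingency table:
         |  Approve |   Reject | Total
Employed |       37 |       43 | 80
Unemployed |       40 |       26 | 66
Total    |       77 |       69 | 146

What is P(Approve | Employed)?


P(Approve | Employed) = 37/(37+43) = 37/80

P(Approve|Employed) = 37/80 ≈ 46.25%


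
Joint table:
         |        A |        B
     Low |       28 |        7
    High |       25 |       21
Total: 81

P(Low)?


P(Low) = (28+7)/81 = 35/81

P(Low) = 35/81 ≈ 43.21%


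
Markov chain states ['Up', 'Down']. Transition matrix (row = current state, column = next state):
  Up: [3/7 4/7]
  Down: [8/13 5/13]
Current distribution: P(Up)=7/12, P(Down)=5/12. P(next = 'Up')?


P(next=Up) = Σᵢ P(now=i)×P(i→Up)
= 7/12×3/7 + 5/12×8/13
= 1/4 + 10/39 = 79/156

P = 79/156 ≈ 0.5064


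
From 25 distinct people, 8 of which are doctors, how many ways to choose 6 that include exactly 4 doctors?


Choose 4 of the 8 doctors and 2 of the other 17 people:
C(8,4)×C(17,2) = 70×136 = 9520

9520


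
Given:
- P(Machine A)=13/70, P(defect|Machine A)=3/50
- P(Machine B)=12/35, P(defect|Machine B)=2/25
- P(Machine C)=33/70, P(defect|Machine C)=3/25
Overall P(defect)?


P(B) = Σ P(B|Aᵢ)×P(Aᵢ)
  3/50×13/70 = 39/3500
  2/25×12/35 = 24/875
  3/25×33/70 = 99/1750
Sum = 333/3500

P(defect) = 333/3500 ≈ 9.51%


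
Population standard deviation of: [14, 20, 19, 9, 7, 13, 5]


Mean = 87/7
  (14-87/7)²=121/49
  (20-87/7)²=2809/49
  (19-87/7)²=2116/49
  (9-87/7)²=576/49
  (7-87/7)²=1444/49
  (13-87/7)²=16/49
  (5-87/7)²=2704/49
Σ(x-μ)² = 1398/7
σ² = (1398/7)/7 = 1398/49

σ = √(1398/49) ≈ 5.3414


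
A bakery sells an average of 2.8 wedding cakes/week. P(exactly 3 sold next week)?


Poisson(λ=2.8): P(X=3) = e^(-λ)×λ^k/k!
= e^(-2.8) × 2.8^3 / 3!
≈ 0.06081006263 × 21.952 / 6 ≈ 0.222484

P(X=3) ≈ 0.222484 ≈ 22.25%


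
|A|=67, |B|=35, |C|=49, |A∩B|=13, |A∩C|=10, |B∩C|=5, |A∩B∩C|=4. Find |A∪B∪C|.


|A∪B∪C| = 67+35+49-13-10-5+4 = 127

|A∪B∪C| = 127


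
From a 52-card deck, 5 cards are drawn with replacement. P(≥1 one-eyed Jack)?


P(not a one-eyed Jack) = 50/52 = 25/26
P(none in 5 draws) = (25/26)^5 = 9765625/11881376
P(≥1 one-eyed Jack) = 1 - 9765625/11881376 = 2115751/11881376

P = 2115751/11881376 ≈ 17.81%


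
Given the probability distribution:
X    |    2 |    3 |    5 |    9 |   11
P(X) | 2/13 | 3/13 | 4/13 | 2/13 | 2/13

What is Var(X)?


E[X] = 73/13
E[X²] = 539/13
Var(X) = E[X²] - (E[X])² = 539/13 - 5329/169 = 1678/169

Var(X) = 1678/169 ≈ 9.9290


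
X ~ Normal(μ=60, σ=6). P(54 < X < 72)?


z₁=(54-60)/6=-1.0, z₂=(72-60)/6=2.0
P = Φ(2.0) - Φ(-1.0) = 0.977250 - 0.158655 = 0.818595 ≈ 0.8186

P(54 < X < 72) ≈ 0.8186


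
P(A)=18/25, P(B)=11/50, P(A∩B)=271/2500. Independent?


P(A)×P(B) = 99/625
P(A∩B) = 271/2500
Not equal → NOT independent

No, not independent


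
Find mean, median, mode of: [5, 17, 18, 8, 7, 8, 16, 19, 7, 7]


Sorted: [5, 7, 7, 7, 8, 8, 16, 17, 18, 19]
Mean = 112/10 = 56/5
Median = 8
Freq: {5: 1, 17: 1, 18: 1, 8: 2, 7: 3, 16: 1, 19: 1}
Mode: [7]

Mean=56/5, Median=8, Mode=7


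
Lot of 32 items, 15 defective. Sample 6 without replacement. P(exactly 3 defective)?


Hypergeometric: C(15,3)×C(17,3)/C(32,6)
= 455×680/906192 = 5525/16182

P(X=3) = 5525/16182 ≈ 34.14%


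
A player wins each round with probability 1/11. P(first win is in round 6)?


Geometric: P(X=6) = (1-p)^(k-1)×p = (10/11)^5×1/11 = 100000/1771561

P(X=6) = 100000/1771561 ≈ 5.64%


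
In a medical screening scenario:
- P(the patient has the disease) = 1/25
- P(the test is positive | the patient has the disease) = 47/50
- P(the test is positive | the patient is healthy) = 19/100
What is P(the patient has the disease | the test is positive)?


Using Bayes' theorem:
P(A|B) = P(B|A)·P(A) / P(B)

P(the test is positive) = 47/50 × 1/25 + 19/100 × 24/25
= 47/1250 + 114/625 = 11/50

P(the patient has the disease|the test is positive) = (47/1250) / (11/50) = 47/275

P(the patient has the disease|the test is positive) = 47/275 ≈ 17.09%


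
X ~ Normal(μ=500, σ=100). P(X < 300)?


z = (300-500)/100 = -2.0
P(Z < -2.0) = 0.0228

P(X < 300) ≈ 0.0228


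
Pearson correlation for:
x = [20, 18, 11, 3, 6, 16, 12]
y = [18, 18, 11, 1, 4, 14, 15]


n=7, Σx=86, Σy=81, Σxy=1236, Σx²=1290, Σy²=1207
r = (7×1236 - 86×81)/√((7×1290 - 86²)(7×1207 - 81²))
= 1686/√(1634×1888) = 1686/√3084992 ≈ 1686/1756.4145 ≈ 0.9599

r ≈ 0.9599


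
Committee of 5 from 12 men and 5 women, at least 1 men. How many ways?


Count by #men:
  1M,4W: C(12,1)×C(5,4)=60
  2M,3W: C(12,2)×C(5,3)=660
  3M,2W: C(12,3)×C(5,2)=2200
  4M,1W: C(12,4)×C(5,1)=2475
  5M,0W: C(12,5)×C(5,0)=792
Total = 6187

6187


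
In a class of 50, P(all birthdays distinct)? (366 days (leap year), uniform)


P(all different) = Π(366-i)/366 for i=0..49
= (366/366)×(365/366)×...×(317/366)
= 0.029927

P ≈ 0.0299 ≈ 2.99%


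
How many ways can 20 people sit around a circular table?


Circular arrangements of 20 distinct objects: fix one position to break rotational symmetry.
(n-1)! = 19! = 121645100408832000

121645100408832000


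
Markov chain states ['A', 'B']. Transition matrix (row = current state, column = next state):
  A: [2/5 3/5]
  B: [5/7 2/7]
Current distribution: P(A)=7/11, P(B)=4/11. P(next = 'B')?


P(next=B) = Σᵢ P(now=i)×P(i→B)
= 7/11×3/5 + 4/11×2/7
= 21/55 + 8/77 = 17/35

P = 17/35 ≈ 0.4857


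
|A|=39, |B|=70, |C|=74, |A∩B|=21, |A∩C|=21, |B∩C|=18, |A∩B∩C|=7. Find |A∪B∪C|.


|A∪B∪C| = 39+70+74-21-21-18+7 = 130

|A∪B∪C| = 130


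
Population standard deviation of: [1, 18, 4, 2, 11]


Mean = 36/5
  (1-36/5)²=961/25
  (18-36/5)²=2916/25
  (4-36/5)²=256/25
  (2-36/5)²=676/25
  (11-36/5)²=361/25
Σ(x-μ)² = 1034/5
σ² = (1034/5)/5 = 1034/25

σ = √(1034/25) ≈ 6.4312


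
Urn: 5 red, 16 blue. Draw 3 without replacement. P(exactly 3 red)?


Hypergeometric: C(5,3)×C(16,0)/C(21,3)
= 10×1/1330 = 1/133

P(X=3) = 1/133 ≈ 0.75%


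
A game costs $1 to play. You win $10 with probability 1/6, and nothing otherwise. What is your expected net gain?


E[gain] = (10-1)×1/6 + (-1)×5/6
= 3/2 - 5/6 = 2/3

Expected net gain = $2/3 ≈ $0.67


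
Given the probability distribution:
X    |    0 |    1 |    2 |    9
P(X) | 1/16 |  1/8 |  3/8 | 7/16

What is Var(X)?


E[X] = 77/16
E[X²] = 593/16
Var(X) = E[X²] - (E[X])² = 593/16 - 5929/256 = 3559/256

Var(X) = 3559/256 ≈ 13.9023


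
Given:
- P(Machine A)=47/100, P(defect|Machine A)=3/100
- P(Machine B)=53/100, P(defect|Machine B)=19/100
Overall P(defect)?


P(B) = Σ P(B|Aᵢ)×P(Aᵢ)
  3/100×47/100 = 141/10000
  19/100×53/100 = 1007/10000
Sum = 287/2500

P(defect) = 287/2500 ≈ 11.48%


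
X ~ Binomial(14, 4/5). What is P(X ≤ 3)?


P(X ≤ 3) = Σ P(X=i) for i=0..3
P(X=0) = 1/6103515625
P(X=1) = 56/6103515625
P(X=2) = 1456/6103515625
P(X=3) = 23296/6103515625
Sum = 24809/6103515625

P(X ≤ 3) = 24809/6103515625 ≈ 0.00%


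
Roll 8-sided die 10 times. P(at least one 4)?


P(no 4)^10 = (7/8)^10 = 282475249/1073741824
P(≥1) = 1 - 282475249/1073741824 = 791266575/1073741824

P = 791266575/1073741824 ≈ 73.69%


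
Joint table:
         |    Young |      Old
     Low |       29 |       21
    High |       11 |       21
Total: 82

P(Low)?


P(Low) = (29+21)/82 = 50/82 = 25/41

P(Low) = 25/41 ≈ 60.98%


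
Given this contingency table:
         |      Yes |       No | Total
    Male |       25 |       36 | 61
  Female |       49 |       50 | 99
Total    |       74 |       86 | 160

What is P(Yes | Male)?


P(Yes | Male) = 25/(25+36) = 25/61

P(Yes|Male) = 25/61 ≈ 40.98%


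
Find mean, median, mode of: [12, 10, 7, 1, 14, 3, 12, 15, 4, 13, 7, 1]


Sorted: [1, 1, 3, 4, 7, 7, 10, 12, 12, 13, 14, 15]
Mean = 99/12 = 33/4
Median = 17/2
Freq: {12: 2, 10: 1, 7: 2, 1: 2, 14: 1, 3: 1, 15: 1, 4: 1, 13: 1}
Mode: [1, 7, 12]

Mean=33/4, Median=17/2, Mode=[1, 7, 12]


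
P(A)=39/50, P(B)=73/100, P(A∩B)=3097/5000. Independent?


P(A)×P(B) = 2847/5000
P(A∩B) = 3097/5000
Not equal → NOT independent

No, not independent


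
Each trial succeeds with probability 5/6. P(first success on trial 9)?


Geometric: P(X=9) = (1-p)^(k-1)×p = (1/6)^8×5/6 = 5/10077696

P(X=9) = 5/10077696 ≈ 0.00%


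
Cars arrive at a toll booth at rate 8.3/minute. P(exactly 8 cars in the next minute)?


Poisson(λ=8.3): P(X=8) = e^(-λ)×λ^k/k!
= e^(-8.3) × 8.3^8 / 8!
≈ 0.0002485168271 × 22522922.3214 / 40320 ≈ 0.138823

P(X=8) ≈ 0.138823 ≈ 13.88%


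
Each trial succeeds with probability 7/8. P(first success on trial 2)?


Geometric: P(X=2) = (1-p)^(k-1)×p = (1/8)^1×7/8 = 7/64

P(X=2) = 7/64 ≈ 10.94%


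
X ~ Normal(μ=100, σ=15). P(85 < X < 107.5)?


z₁=(85-100)/15=-1.0, z₂=(107.5-100)/15=0.5
P = Φ(0.5) - Φ(-1.0) = 0.691462 - 0.158655 = 0.532807 ≈ 0.5328

P(85 < X < 107.5) ≈ 0.5328


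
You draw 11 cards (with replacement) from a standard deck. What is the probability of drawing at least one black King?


P(not a black King) = 50/52 = 25/26
P(none in 11 draws) = (25/26)^11 = 2384185791015625/3670344486987776
P(≥1 black King) = 1 - 2384185791015625/3670344486987776 = 1286158695972151/3670344486987776

P = 1286158695972151/3670344486987776 ≈ 35.04%


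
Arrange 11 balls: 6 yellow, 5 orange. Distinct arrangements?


11!/(6!×5!) = 462

462


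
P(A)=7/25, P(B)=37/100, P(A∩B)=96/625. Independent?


P(A)×P(B) = 259/2500
P(A∩B) = 96/625
Not equal → NOT independent

No, not independent


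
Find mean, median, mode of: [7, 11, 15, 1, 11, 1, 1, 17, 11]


Sorted: [1, 1, 1, 7, 11, 11, 11, 15, 17]
Mean = 75/9 = 25/3
Median = 11
Freq: {7: 1, 11: 3, 15: 1, 1: 3, 17: 1}
Mode: [1, 11]

Mean=25/3, Median=11, Mode=[1, 11]


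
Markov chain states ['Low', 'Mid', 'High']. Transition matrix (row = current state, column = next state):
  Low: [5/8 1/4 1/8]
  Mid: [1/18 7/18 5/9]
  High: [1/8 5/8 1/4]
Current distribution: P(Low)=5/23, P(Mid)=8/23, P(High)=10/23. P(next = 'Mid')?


P(next=Mid) = Σᵢ P(now=i)×P(i→Mid)
= 5/23×1/4 + 8/23×7/18 + 10/23×5/8
= 5/92 + 28/207 + 25/92 = 191/414

P = 191/414 ≈ 0.4614


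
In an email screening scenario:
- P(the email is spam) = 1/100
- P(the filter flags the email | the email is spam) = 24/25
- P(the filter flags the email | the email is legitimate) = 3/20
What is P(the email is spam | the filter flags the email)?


Using Bayes' theorem:
P(A|B) = P(B|A)·P(A) / P(B)

P(the filter flags the email) = 24/25 × 1/100 + 3/20 × 99/100
= 6/625 + 297/2000 = 1581/10000

P(the email is spam|the filter flags the email) = (6/625) / (1581/10000) = 32/527

P(the email is spam|the filter flags the email) = 32/527 ≈ 6.07%


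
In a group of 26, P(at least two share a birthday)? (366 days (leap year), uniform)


P(all different) = Π(366-i)/366 for i=0..25
= 0.402786
P(match) = 1 - 0.402786 = 0.597214

P ≈ 0.5972 ≈ 59.72%


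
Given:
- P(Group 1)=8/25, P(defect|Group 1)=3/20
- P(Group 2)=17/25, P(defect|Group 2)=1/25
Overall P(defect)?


P(B) = Σ P(B|Aᵢ)×P(Aᵢ)
  3/20×8/25 = 6/125
  1/25×17/25 = 17/625
Sum = 47/625

P(defect) = 47/625 ≈ 7.52%


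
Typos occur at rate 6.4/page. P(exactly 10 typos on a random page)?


Poisson(λ=6.4): P(X=10) = e^(-λ)×λ^k/k!
= e^(-6.4) × 6.4^10 / 10!
≈ 0.001661557273 × 115292150.461 / 3628800 ≈ 0.052790

P(X=10) ≈ 0.052790 ≈ 5.28%


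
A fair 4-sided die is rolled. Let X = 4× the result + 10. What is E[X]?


E[die] = (1+4)/2 = 5/2
E[X] = 4×5/2 + 10 = 20

E[X] = 20


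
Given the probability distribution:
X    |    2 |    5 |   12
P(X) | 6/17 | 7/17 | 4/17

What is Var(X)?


E[X] = 95/17
E[X²] = 775/17
Var(X) = E[X²] - (E[X])² = 775/17 - 9025/289 = 4150/289

Var(X) = 4150/289 ≈ 14.3599


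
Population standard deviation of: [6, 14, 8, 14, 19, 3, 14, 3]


Mean = 81/8
  (6-81/8)²=1089/64
  (14-81/8)²=961/64
  (8-81/8)²=289/64
  (14-81/8)²=961/64
  (19-81/8)²=5041/64
  (3-81/8)²=3249/64
  (14-81/8)²=961/64
  (3-81/8)²=3249/64
Σ(x-μ)² = 1975/8
σ² = (1975/8)/8 = 1975/64

σ = √(1975/64) ≈ 5.5551


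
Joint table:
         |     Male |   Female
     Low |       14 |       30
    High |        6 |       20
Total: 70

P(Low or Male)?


P(Low∨Male) = P(Low) + P(Male) - P(Low∧Male)
= (44 + 20 - 14)/70 = 50/70 = 5/7

P = 5/7 ≈ 71.43%


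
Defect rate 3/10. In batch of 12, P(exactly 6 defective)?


Binomial: P(X=6) = C(12,6)×p^6×(1-p)^6
= 924 × 729/1000000 × 117649/1000000 = 19811973951/250000000000

P(X=6) = 19811973951/250000000000 ≈ 7.92%


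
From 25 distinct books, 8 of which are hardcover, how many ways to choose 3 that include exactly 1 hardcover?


Choose 1 of the 8 hardcovers and 2 of the other 17 books:
C(8,1)×C(17,2) = 8×136 = 1088

1088


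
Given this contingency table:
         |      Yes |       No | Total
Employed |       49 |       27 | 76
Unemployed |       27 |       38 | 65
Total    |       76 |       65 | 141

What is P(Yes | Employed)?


P(Yes | Employed) = 49/(49+27) = 49/76

P(Yes|Employed) = 49/76 ≈ 64.47%


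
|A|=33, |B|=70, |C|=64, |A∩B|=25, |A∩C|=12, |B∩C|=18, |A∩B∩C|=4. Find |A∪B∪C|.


|A∪B∪C| = 33+70+64-25-12-18+4 = 116

|A∪B∪C| = 116


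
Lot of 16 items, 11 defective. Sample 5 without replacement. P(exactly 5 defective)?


Hypergeometric: C(11,5)×C(5,0)/C(16,5)
= 462×1/4368 = 11/104

P(X=5) = 11/104 ≈ 10.58%


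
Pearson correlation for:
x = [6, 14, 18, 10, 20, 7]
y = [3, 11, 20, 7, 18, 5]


n=6, Σx=75, Σy=64, Σxy=997, Σx²=1105, Σy²=928
r = (6×997 - 75×64)/√((6×1105 - 75²)(6×928 - 64²))
= 1182/√(1005×1472) = 1182/√1479360 ≈ 1182/1216.2894 ≈ 0.9718

r ≈ 0.9718


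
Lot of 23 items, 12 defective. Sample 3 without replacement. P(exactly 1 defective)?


Hypergeometric: C(12,1)×C(11,2)/C(23,3)
= 12×55/1771 = 60/161

P(X=1) = 60/161 ≈ 37.27%


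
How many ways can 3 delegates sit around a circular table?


Circular arrangements of 3 distinct objects: fix one position to break rotational symmetry.
(n-1)! = 2! = 2

2


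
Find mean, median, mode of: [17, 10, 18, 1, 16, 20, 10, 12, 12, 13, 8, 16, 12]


Sorted: [1, 8, 10, 10, 12, 12, 12, 13, 16, 16, 17, 18, 20]
Mean = 165/13
Median = 12
Freq: {17: 1, 10: 2, 18: 1, 1: 1, 16: 2, 20: 1, 12: 3, 13: 1, 8: 1}
Mode: [12]

Mean=165/13, Median=12, Mode=12


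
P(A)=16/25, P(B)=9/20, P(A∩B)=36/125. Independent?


P(A)×P(B) = 36/125
P(A∩B) = 36/125
Equal ✓ → Independent

Yes, independent


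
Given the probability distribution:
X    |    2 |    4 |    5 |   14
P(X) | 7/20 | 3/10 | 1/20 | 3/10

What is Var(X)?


E[X] = 127/20
E[X²] = 265/4
Var(X) = E[X²] - (E[X])² = 265/4 - 16129/400 = 10371/400

Var(X) = 10371/400 ≈ 25.9275


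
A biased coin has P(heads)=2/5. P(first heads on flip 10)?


Geometric: P(X=10) = (1-p)^(k-1)×p = (3/5)^9×2/5 = 39366/9765625

P(X=10) = 39366/9765625 ≈ 0.40%


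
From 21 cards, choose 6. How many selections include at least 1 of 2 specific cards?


Complement: C(21,6) - C(19,6) = 54264 - 27132 = 27132

27132


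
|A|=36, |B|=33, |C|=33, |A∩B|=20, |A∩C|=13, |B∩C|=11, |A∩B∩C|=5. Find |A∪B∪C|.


|A∪B∪C| = 36+33+33-20-13-11+5 = 63

|A∪B∪C| = 63


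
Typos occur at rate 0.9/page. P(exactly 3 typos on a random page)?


Poisson(λ=0.9): P(X=3) = e^(-λ)×λ^k/k!
= e^(-0.9) × 0.9^3 / 3!
≈ 0.4065696597 × 0.729 / 6 ≈ 0.049398

P(X=3) ≈ 0.049398 ≈ 4.94%


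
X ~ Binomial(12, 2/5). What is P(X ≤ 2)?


P(X ≤ 2) = Σ P(X=i) for i=0..2
P(X=0) = 531441/244140625
P(X=1) = 4251528/244140625
P(X=2) = 15588936/244140625
Sum = 4074381/48828125

P(X ≤ 2) = 4074381/48828125 ≈ 8.34%


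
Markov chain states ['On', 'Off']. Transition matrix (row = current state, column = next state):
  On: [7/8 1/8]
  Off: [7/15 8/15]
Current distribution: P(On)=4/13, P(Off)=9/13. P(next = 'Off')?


P(next=Off) = Σᵢ P(now=i)×P(i→Off)
= 4/13×1/8 + 9/13×8/15
= 1/26 + 24/65 = 53/130

P = 53/130 ≈ 0.4077


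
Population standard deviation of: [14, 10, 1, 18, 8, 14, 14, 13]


Mean = 92/8 = 23/2
  (14-23/2)²=25/4
  (10-23/2)²=9/4
  (1-23/2)²=441/4
  (18-23/2)²=169/4
  (8-23/2)²=49/4
  (14-23/2)²=25/4
  (14-23/2)²=25/4
  (13-23/2)²=9/4
Σ(x-μ)² = 188
σ² = 188/8 = 47/2

σ = √(47/2) ≈ 4.8477


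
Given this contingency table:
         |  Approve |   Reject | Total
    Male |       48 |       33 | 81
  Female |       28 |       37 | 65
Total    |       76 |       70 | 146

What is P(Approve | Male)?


P(Approve | Male) = 48/(48+33) = 48/81 = 16/27

P(Approve|Male) = 16/27 ≈ 59.26%


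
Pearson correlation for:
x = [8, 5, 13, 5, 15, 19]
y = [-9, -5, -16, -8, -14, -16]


n=6, Σx=65, Σy=-68, Σxy=-859, Σx²=869, Σy²=878
r = (6×(-859) - 65×(-68))/√((6×869 - 65²)(6×878 - (-68)²))
= -734/√(989×644) = -734/√636916 ≈ -734/798.0702 ≈ -0.9197

r ≈ -0.9197


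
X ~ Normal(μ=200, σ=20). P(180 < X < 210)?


z₁=(180-200)/20=-1.0, z₂=(210-200)/20=0.5
P = Φ(0.5) - Φ(-1.0) = 0.691462 - 0.158655 = 0.532807 ≈ 0.5328

P(180 < X < 210) ≈ 0.5328


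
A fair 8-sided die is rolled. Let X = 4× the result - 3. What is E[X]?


E[die] = (1+8)/2 = 9/2
E[X] = 4×9/2 - 3 = 15

E[X] = 15


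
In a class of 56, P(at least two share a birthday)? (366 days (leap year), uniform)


P(all different) = Π(366-i)/366 for i=0..55
= 0.011818
P(match) = 1 - 0.011818 = 0.988182

P ≈ 0.9882 ≈ 98.82%


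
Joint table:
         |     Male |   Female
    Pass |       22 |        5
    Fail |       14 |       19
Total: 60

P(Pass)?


P(Pass) = (22+5)/60 = 27/60 = 9/20

P(Pass) = 9/20 ≈ 45.00%


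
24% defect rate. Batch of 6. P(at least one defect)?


P(all good) = (19/25)^6 = 47045881/244140625
P(≥1 defect) = 197094744/244140625

P = 197094744/244140625 ≈ 80.73%


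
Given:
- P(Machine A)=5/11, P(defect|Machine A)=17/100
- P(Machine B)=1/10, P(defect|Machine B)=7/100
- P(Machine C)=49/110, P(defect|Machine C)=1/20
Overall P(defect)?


P(B) = Σ P(B|Aᵢ)×P(Aᵢ)
  17/100×5/11 = 17/220
  7/100×1/10 = 7/1000
  1/20×49/110 = 49/2200
Sum = 293/2750

P(defect) = 293/2750 ≈ 10.65%


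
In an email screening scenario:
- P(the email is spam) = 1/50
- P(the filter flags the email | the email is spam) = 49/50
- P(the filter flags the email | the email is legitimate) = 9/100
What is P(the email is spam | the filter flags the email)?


Using Bayes' theorem:
P(A|B) = P(B|A)·P(A) / P(B)

P(the filter flags the email) = 49/50 × 1/50 + 9/100 × 49/50
= 49/2500 + 441/5000 = 539/5000

P(the email is spam|the filter flags the email) = (49/2500) / (539/5000) = 2/11

P(the email is spam|the filter flags the email) = 2/11 ≈ 18.18%


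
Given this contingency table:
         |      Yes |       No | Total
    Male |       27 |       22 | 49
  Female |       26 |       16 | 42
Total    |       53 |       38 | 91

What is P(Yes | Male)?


P(Yes | Male) = 27/(27+22) = 27/49

P(Yes|Male) = 27/49 ≈ 55.10%


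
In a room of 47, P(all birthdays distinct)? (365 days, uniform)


P(all different) = Π(365-i)/365 for i=0..46
= (365/365)×(364/365)×...×(319/365)
= 0.045226

P ≈ 0.0452 ≈ 4.52%


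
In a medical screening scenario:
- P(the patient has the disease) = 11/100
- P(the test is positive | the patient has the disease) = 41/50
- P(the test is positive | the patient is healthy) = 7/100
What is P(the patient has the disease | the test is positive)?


Using Bayes' theorem:
P(A|B) = P(B|A)·P(A) / P(B)

P(the test is positive) = 41/50 × 11/100 + 7/100 × 89/100
= 451/5000 + 623/10000 = 61/400

P(the patient has the disease|the test is positive) = (451/5000) / (61/400) = 902/1525

P(the patient has the disease|the test is positive) = 902/1525 ≈ 59.15%


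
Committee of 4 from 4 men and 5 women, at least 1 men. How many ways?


Count by #men:
  1M,3W: C(4,1)×C(5,3)=40
  2M,2W: C(4,2)×C(5,2)=60
  3M,1W: C(4,3)×C(5,1)=20
  4M,0W: C(4,4)×C(5,0)=1
Total = 121

121


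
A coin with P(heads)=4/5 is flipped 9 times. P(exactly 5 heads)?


Binomial: P(X=5) = C(9,5)×p^5×(1-p)^4
= 126 × 1024/3125 × 1/625 = 129024/1953125

P(X=5) = 129024/1953125 ≈ 6.61%


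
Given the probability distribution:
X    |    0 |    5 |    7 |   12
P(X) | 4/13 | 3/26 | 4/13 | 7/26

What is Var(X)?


E[X] = 155/26
E[X²] = 1475/26
Var(X) = E[X²] - (E[X])² = 1475/26 - 24025/676 = 14325/676

Var(X) = 14325/676 ≈ 21.1908


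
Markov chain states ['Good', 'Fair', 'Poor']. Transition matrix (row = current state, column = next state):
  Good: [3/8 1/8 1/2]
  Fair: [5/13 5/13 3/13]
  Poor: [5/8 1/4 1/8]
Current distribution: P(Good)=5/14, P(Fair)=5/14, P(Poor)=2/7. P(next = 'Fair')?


P(next=Fair) = Σᵢ P(now=i)×P(i→Fair)
= 5/14×1/8 + 5/14×5/13 + 2/7×1/4
= 5/112 + 25/182 + 1/14 = 369/1456

P = 369/1456 ≈ 0.2534


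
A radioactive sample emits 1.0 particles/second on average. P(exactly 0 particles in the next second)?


Poisson(λ=1.0): P(X=0) = e^(-λ)×λ^k/k!
= e^(-1.0) × 1.0^0 / 0!
≈ 0.3678794412 × 1 / 1 ≈ 0.367879

P(X=0) ≈ 0.367879 ≈ 36.79%


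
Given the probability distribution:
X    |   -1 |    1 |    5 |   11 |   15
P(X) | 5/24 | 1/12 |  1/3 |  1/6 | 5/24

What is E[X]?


E[X] = Σ x·P(X=x)
= (-1)×(5/24) + (1)×(1/12) + (5)×(1/3) + (11)×(1/6) + (15)×(5/24)
= 13/2

E[X] = 13/2


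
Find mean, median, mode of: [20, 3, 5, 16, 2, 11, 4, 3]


Sorted: [2, 3, 3, 4, 5, 11, 16, 20]
Mean = 64/8 = 8
Median = 9/2
Freq: {20: 1, 3: 2, 5: 1, 16: 1, 2: 1, 11: 1, 4: 1}
Mode: [3]

Mean=8, Median=9/2, Mode=3


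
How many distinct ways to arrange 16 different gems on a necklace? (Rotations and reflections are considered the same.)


Free circular arrangements: rotations and reflections both identified.
(n-1)!/2 = 15!/2 = 1307674368000/2 = 653837184000

653837184000


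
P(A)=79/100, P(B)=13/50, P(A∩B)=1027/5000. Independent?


P(A)×P(B) = 1027/5000
P(A∩B) = 1027/5000
Equal ✓ → Independent

Yes, independent


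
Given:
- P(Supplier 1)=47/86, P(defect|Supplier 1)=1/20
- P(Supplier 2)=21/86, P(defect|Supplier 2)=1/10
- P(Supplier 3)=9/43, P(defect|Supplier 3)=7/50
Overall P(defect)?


P(B) = Σ P(B|Aᵢ)×P(Aᵢ)
  1/20×47/86 = 47/1720
  1/10×21/86 = 21/860
  7/50×9/43 = 63/2150
Sum = 697/8600

P(defect) = 697/8600 ≈ 8.10%


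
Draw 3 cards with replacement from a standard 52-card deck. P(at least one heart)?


P(not a heart) = 39/52 = 3/4
P(none in 3 draws) = (3/4)^3 = 27/64
P(≥1 heart) = 1 - 27/64 = 37/64

P = 37/64 ≈ 57.81%
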